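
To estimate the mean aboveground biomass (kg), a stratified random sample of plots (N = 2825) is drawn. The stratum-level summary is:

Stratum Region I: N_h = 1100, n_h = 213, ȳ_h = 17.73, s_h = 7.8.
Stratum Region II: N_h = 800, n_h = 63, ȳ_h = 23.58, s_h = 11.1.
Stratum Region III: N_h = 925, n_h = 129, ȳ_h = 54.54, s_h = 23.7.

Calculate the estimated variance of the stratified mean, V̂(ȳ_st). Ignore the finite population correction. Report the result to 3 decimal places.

V̂(ȳ_st) = Σ W_h² s_h²/n_h, with W_h = N_h/N and N = 2825:
  stratum Region I: (1100/2825)²·7.8²/213 = 0.043307
  stratum Region II: (800/2825)²·11.1²/63 = 0.156837
  stratum Region III: (925/2825)²·23.7²/129 = 0.466824
V̂(ȳ_st) = 0.666968

V̂(ȳ_st) ≈ 0.667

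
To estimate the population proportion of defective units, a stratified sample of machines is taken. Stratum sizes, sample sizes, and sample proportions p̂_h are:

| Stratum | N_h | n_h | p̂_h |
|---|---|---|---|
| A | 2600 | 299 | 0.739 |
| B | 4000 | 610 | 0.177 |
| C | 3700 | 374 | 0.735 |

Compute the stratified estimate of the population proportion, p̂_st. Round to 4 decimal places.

p̂_st ≈ 0.5193

N = 10300; stratum weights W_h = N_h/N.
p̂_st = Σ W_h p̂_h = (2600·0.739 + 4000·0.177 + 3700·0.735)/10300 = 0.51931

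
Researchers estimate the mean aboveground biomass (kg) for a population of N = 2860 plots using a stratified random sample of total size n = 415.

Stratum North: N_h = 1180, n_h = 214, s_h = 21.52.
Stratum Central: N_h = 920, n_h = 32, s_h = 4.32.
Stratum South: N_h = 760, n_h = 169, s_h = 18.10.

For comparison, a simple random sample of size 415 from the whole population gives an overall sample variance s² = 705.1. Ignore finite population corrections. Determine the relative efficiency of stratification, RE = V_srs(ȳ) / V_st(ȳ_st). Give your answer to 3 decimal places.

RE ≈ 3.004

V̂(ȳ_st) = Σ W_h² s_h²/n_h, with W_h = N_h/N and N = 2860:
  stratum North: (1180/2860)²·21.52²/214 = 0.368386
  stratum Central: (920/2860)²·4.32²/32 = 0.0603478
  stratum South: (760/2860)²·18.10²/169 = 0.136888
V_st = 0.565621
V_srs = s²/n = 705.1/415 = 1.69904
Relative efficiency = V_srs / V_st = 1.69904/0.565621 = 3.0038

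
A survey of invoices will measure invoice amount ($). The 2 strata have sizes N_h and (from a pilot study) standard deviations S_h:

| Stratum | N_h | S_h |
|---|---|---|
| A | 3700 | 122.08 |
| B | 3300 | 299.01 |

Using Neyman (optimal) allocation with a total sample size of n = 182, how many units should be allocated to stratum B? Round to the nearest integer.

125

Neyman allocation: n_h = n · N_h S_h / Σ N_i S_i, with n = 182.
  stratum A: N_h·S_h = 3700·122.08 = 451696.00
  stratum B: N_h·S_h = 3300·299.01 = 986733.00
Σ N_h S_h = 1438429.00
n for stratum B = 182·986733.00/1438429.00 = 124.848 → 125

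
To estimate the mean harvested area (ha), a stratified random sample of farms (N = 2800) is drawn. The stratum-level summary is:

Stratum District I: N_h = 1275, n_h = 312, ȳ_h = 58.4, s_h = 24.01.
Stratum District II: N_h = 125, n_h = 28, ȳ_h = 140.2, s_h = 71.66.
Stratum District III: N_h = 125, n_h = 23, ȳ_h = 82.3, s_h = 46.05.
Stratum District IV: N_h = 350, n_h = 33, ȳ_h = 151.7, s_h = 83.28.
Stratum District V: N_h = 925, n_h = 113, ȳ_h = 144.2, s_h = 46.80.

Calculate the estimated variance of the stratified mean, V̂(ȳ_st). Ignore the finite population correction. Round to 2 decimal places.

V̂(ȳ_st) ≈ 6.33

V̂(ȳ_st) = Σ W_h² s_h²/n_h, with W_h = N_h/N and N = 2800:
  stratum District I: (1275/2800)²·24.01²/312 = 0.383119
  stratum District II: (125/2800)²·71.66²/28 = 0.36551
  stratum District III: (125/2800)²·46.05²/23 = 0.183753
  stratum District IV: (350/2800)²·83.28²/33 = 3.28388
  stratum District V: (925/2800)²·46.80²/113 = 2.11534
V̂(ȳ_st) = 6.33161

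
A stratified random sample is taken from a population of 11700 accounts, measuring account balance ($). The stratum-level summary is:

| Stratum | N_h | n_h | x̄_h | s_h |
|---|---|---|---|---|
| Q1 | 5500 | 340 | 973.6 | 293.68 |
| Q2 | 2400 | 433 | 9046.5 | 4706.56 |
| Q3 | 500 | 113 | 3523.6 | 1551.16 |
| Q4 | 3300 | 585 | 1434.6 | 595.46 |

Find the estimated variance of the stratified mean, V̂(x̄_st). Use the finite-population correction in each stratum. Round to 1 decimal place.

V̂(x̄_st) ≈ 1886.6

V̂(x̄_st) = Σ W_h² (1 − n_h/N_h) s_h²/n_h, with W_h = N_h/N and N = 11700:
  stratum Q1: (5500/11700)²·(1 − 340/5500)·293.68²/340 = 52.5909
  stratum Q2: (2400/11700)²·(1 − 433/2400)·4706.56²/433 = 1764.26
  stratum Q3: (500/11700)²·(1 − 113/500)·1551.16²/113 = 30.0984
  stratum Q4: (3300/11700)²·(1 − 585/3300)·595.46²/585 = 39.6699
V̂(x̄_st) = 1886.62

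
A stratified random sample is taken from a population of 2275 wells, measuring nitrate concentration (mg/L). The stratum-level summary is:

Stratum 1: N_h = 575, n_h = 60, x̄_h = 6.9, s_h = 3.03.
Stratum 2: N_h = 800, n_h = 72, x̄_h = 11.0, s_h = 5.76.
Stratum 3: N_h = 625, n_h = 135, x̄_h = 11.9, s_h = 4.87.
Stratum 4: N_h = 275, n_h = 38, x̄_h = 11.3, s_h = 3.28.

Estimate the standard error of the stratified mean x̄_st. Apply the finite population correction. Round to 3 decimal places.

SE(x̄_st) ≈ 0.273

V̂(x̄_st) = Σ W_h² (1 − n_h/N_h) s_h²/n_h, with W_h = N_h/N and N = 2275:
  stratum 1: (575/2275)²·(1 − 60/575)·3.03²/60 = 0.0087548
  stratum 2: (800/2275)²·(1 − 72/800)·5.76²/72 = 0.0518527
  stratum 3: (625/2275)²·(1 − 135/625)·4.87²/135 = 0.0103953
  stratum 4: (275/2275)²·(1 − 38/275)·3.28²/38 = 0.00356519
V̂(x̄_st) = 0.074568
SE(x̄_st) = √0.074568 = 0.273071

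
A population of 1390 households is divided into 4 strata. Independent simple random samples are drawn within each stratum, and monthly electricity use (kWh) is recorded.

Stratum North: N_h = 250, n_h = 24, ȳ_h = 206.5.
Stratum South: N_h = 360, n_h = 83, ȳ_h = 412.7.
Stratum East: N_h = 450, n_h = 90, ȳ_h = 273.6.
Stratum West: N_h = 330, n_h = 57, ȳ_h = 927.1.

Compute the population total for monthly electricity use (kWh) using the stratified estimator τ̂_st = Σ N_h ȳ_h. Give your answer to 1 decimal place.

τ̂_st = Σ N_h ȳ_h = 250·206.5 + 360·412.7 + 450·273.6 + 330·927.1 = 629260.0

τ̂_st ≈ 629260.0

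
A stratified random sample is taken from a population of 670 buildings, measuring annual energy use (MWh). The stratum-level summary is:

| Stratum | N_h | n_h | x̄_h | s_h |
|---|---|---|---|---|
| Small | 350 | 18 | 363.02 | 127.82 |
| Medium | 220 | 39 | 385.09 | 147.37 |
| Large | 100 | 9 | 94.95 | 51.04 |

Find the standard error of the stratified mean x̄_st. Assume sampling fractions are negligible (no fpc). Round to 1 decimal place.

SE(x̄_st) ≈ 17.7

V̂(x̄_st) = Σ W_h² s_h²/n_h, with W_h = N_h/N and N = 670:
  stratum Small: (350/670)²·127.82²/18 = 247.692
  stratum Medium: (220/670)²·147.37²/39 = 60.0412
  stratum Large: (100/670)²·51.04²/9 = 6.44806
V̂(x̄_st) = 314.181
SE(x̄_st) = √314.181 = 17.7252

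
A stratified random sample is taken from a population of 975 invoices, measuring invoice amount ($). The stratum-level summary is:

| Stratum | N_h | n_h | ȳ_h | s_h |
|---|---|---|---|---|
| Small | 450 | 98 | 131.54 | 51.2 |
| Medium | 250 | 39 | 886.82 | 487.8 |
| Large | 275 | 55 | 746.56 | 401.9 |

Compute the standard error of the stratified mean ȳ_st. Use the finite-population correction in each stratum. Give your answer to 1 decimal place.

SE(ȳ_st) ≈ 23.0

V̂(ȳ_st) = Σ W_h² (1 − n_h/N_h) s_h²/n_h, with W_h = N_h/N and N = 975:
  stratum Small: (450/975)²·(1 − 98/450)·51.2²/98 = 4.45718
  stratum Medium: (250/975)²·(1 − 39/250)·487.8²/39 = 338.557
  stratum Large: (275/975)²·(1 − 55/275)·401.9²/55 = 186.904
V̂(ȳ_st) = 529.919
SE(ȳ_st) = √529.919 = 23.02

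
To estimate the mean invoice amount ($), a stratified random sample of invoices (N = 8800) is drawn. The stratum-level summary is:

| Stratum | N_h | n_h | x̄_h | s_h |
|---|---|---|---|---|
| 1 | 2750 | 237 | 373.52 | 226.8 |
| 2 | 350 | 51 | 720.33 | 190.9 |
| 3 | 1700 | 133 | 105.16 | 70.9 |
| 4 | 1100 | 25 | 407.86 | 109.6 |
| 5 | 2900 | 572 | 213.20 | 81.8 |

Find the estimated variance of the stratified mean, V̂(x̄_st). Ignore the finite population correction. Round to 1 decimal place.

V̂(x̄_st) ≈ 32.5

V̂(x̄_st) = Σ W_h² s_h²/n_h, with W_h = N_h/N and N = 8800:
  stratum 1: (2750/8800)²·226.8²/237 = 21.1952
  stratum 2: (350/8800)²·190.9²/51 = 1.13035
  stratum 3: (1700/8800)²·70.9²/133 = 1.4105
  stratum 4: (1100/8800)²·109.6²/25 = 7.5076
  stratum 5: (2900/8800)²·81.8²/572 = 1.2704
V̂(x̄_st) = 32.5141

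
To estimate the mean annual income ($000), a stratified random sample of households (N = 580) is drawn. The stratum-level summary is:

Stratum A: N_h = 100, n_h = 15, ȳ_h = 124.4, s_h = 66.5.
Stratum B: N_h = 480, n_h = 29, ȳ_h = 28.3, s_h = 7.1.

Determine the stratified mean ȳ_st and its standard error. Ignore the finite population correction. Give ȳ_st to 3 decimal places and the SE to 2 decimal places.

ȳ_st ≈ 44.869, SE ≈ 3.16

ȳ_st = Σ W_h ȳ_h = (100·124.4 + 480·28.3)/580 = 44.86897
V̂(ȳ_st) = Σ W_h² s_h²/n_h, with W_h = N_h/N and N = 580:
  stratum A: (100/580)²·66.5²/15 = 8.76387
  stratum B: (480/580)²·7.1²/29 = 1.19054
V̂(ȳ_st) = 9.95442
SE(ȳ_st) = √9.95442 = 3.15506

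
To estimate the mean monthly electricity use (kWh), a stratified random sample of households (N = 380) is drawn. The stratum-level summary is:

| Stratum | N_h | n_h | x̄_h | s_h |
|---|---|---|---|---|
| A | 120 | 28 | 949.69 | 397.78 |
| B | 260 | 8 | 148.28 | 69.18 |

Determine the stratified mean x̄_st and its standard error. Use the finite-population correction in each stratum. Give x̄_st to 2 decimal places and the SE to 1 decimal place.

x̄_st = Σ W_h x̄_h = (120·949.69 + 260·148.28)/380 = 401.35684
V̂(x̄_st) = Σ W_h² (1 − n_h/N_h) s_h²/n_h, with W_h = N_h/N and N = 380:
  stratum A: (120/380)²·(1 − 28/120)·397.78²/28 = 432.046
  stratum B: (260/380)²·(1 − 8/260)·69.18²/8 = 271.442
V̂(x̄_st) = 703.488
SE(x̄_st) = √703.488 = 26.5234

x̄_st ≈ 401.36, SE ≈ 26.5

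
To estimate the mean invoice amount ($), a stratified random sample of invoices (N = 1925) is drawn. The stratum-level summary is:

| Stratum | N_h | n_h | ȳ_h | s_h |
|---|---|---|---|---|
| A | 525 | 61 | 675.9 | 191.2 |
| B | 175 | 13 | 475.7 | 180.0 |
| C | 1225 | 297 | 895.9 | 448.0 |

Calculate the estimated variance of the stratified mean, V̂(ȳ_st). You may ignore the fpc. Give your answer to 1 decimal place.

V̂(ȳ_st) = Σ W_h² s_h²/n_h, with W_h = N_h/N and N = 1925:
  stratum A: (525/1925)²·191.2²/61 = 44.5762
  stratum B: (175/1925)²·180.0²/13 = 20.5976
  stratum C: (1225/1925)²·448.0²/297 = 273.659
V̂(ȳ_st) = 338.833

V̂(ȳ_st) ≈ 338.8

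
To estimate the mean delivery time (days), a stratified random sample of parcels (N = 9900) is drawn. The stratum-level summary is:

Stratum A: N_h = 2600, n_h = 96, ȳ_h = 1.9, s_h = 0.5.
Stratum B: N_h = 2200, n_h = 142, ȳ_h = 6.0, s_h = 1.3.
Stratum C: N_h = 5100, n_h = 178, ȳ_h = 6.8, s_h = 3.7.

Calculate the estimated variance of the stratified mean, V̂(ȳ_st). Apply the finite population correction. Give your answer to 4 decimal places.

V̂(ȳ_st) ≈ 0.0204

V̂(ȳ_st) = Σ W_h² (1 − n_h/N_h) s_h²/n_h, with W_h = N_h/N and N = 9900:
  stratum A: (2600/9900)²·(1 − 96/2600)·0.5²/96 = 0.000172984
  stratum B: (2200/9900)²·(1 − 142/2200)·1.3²/142 = 0.000549789
  stratum C: (5100/9900)²·(1 − 178/5100)·3.7²/178 = 0.0196981
V̂(ȳ_st) = 0.0204209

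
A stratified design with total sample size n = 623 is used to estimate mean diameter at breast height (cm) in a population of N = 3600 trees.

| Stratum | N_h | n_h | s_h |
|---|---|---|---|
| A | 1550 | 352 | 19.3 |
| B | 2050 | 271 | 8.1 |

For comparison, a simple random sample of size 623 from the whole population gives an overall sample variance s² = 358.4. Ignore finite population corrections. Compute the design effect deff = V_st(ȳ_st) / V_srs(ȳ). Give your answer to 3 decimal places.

V̂(ȳ_st) = Σ W_h² s_h²/n_h, with W_h = N_h/N and N = 3600:
  stratum A: (1550/3600)²·19.3²/352 = 0.196169
  stratum B: (2050/3600)²·8.1²/271 = 0.0785061
V_st = 0.274675
V_srs = s²/n = 358.4/623 = 0.575281
deff = V_st / V_srs = 0.274675/0.575281 = 0.4775

deff ≈ 0.477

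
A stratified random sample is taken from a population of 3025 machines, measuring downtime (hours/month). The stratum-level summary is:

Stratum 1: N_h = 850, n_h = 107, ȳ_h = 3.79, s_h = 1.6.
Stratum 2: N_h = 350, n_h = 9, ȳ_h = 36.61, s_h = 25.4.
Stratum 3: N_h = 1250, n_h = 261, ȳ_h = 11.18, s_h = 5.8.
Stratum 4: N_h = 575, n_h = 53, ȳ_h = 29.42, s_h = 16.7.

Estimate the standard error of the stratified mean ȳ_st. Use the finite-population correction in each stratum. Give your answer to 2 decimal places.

V̂(ȳ_st) = Σ W_h² (1 − n_h/N_h) s_h²/n_h, with W_h = N_h/N and N = 3025:
  stratum 1: (850/3025)²·(1 − 107/850)·1.6²/107 = 0.00165125
  stratum 2: (350/3025)²·(1 − 9/350)·25.4²/9 = 0.934968
  stratum 3: (1250/3025)²·(1 − 261/1250)·5.8²/261 = 0.0174129
  stratum 4: (575/3025)²·(1 − 53/575)·16.7²/53 = 0.172602
V̂(ȳ_st) = 1.12663
SE(ȳ_st) = √1.12663 = 1.06143

SE(ȳ_st) ≈ 1.06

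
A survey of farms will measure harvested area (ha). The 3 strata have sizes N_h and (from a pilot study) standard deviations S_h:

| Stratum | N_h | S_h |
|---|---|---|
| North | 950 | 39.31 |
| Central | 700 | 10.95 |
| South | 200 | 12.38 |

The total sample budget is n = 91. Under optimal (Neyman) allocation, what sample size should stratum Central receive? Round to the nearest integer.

15

Neyman allocation: n_h = n · N_h S_h / Σ N_i S_i, with n = 91.
  stratum North: N_h·S_h = 950·39.31 = 37344.50
  stratum Central: N_h·S_h = 700·10.95 = 7665.00
  stratum South: N_h·S_h = 200·12.38 = 2476.00
Σ N_h S_h = 47485.50
n for stratum Central = 91·7665.00/47485.50 = 14.689 → 15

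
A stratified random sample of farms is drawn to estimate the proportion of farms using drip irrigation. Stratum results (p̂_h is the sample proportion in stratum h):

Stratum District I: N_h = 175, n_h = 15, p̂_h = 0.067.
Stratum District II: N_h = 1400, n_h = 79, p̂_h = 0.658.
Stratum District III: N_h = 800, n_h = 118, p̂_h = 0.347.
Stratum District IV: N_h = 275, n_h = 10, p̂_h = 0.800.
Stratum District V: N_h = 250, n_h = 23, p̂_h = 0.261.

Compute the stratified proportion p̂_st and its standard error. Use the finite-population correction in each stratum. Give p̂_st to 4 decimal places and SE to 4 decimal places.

N = 2900; stratum weights W_h = N_h/N.
p̂_st = Σ W_h p̂_h = (175·0.067 + 1400·0.658 + 800·0.347 + 275·0.800 + 250·0.261)/2900 = 0.51578
V̂(p̂_st) = Σ W_h² (1 − n_h/N_h) p̂_h(1−p̂_h)/(n_h−1):
  stratum District I: (175/2900)²·(1 − 15/175)·0.067·0.933/14 = 1.48659e-05
  stratum District II: (1400/2900)²·(1 − 79/1400)·0.658·0.342/78 = 0.000634442
  stratum District III: (800/2900)²·(1 − 118/800)·0.347·0.653/117 = 0.000125642
  stratum District IV: (275/2900)²·(1 − 10/275)·0.800·0.200/9 = 0.000154049
  stratum District V: (250/2900)²·(1 − 23/250)·0.261·0.739/22 = 5.91605e-05
V̂(p̂_st) = 0.00098816; SE = √V̂ = 0.031435

p̂_st ≈ 0.5158, SE ≈ 0.0314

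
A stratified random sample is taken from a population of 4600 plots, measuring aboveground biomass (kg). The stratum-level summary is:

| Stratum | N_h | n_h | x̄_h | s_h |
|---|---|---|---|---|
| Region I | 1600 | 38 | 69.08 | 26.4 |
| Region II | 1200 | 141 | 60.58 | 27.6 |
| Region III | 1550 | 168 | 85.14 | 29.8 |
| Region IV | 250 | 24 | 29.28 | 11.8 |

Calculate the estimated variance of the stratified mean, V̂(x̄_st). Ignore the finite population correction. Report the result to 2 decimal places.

V̂(x̄_st) = Σ W_h² s_h²/n_h, with W_h = N_h/N and N = 4600:
  stratum Region I: (1600/4600)²·26.4²/38 = 2.21896
  stratum Region II: (1200/4600)²·27.6²/141 = 0.36766
  stratum Region III: (1550/4600)²·29.8²/168 = 0.600165
  stratum Region IV: (250/4600)²·11.8²/24 = 0.0171363
V̂(x̄_st) = 3.20392

V̂(x̄_st) ≈ 3.20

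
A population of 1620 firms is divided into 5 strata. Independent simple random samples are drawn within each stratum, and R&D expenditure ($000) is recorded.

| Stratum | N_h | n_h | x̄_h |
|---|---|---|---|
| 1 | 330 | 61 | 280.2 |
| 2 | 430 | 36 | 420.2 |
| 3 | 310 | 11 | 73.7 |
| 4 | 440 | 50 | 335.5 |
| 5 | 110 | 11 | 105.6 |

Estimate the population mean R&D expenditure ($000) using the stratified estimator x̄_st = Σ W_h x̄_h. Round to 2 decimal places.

N = Σ N_h = 1620. Stratum weights W_h = N_h/N.
x̄_st = (330·280.2 + 430·420.2 + 310·73.7 + 440·335.5 + 110·105.6) / 1620 = 281.0093

x̄_st ≈ 281.01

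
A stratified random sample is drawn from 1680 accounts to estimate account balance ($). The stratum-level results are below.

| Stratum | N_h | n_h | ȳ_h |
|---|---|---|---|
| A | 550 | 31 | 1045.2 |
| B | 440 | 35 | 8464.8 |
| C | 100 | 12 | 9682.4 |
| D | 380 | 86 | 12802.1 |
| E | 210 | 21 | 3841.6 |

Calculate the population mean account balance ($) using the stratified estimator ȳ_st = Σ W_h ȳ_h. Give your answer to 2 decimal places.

N = Σ N_h = 1680. Stratum weights W_h = N_h/N.
ȳ_st = (550·1045.2 + 440·8464.8 + 100·9682.4 + 380·12802.1 + 210·3841.6) / 1680 = 6511.3964

ȳ_st ≈ 6511.40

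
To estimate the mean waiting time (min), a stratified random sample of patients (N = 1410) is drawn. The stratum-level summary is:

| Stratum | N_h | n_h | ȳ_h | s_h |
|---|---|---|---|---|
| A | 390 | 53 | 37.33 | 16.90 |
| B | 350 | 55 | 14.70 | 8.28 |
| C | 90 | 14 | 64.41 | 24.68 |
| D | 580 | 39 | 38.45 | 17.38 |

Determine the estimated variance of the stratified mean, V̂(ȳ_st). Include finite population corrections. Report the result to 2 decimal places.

V̂(ȳ_st) ≈ 1.79

V̂(ȳ_st) = Σ W_h² (1 − n_h/N_h) s_h²/n_h, with W_h = N_h/N and N = 1410:
  stratum A: (390/1410)²·(1 − 53/390)·16.90²/53 = 0.356249
  stratum B: (350/1410)²·(1 − 55/350)·8.28²/55 = 0.0647366
  stratum C: (90/1410)²·(1 − 14/90)·24.68²/14 = 0.149686
  stratum D: (580/1410)²·(1 − 39/580)·17.38²/39 = 1.22242
V̂(ȳ_st) = 1.7931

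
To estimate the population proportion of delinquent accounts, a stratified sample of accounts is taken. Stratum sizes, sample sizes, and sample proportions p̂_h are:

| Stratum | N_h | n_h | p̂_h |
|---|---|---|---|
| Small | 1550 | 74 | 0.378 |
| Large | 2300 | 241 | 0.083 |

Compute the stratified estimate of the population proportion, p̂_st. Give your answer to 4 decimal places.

p̂_st ≈ 0.2018

N = 3850; stratum weights W_h = N_h/N.
p̂_st = Σ W_h p̂_h = (1550·0.378 + 2300·0.083)/3850 = 0.20177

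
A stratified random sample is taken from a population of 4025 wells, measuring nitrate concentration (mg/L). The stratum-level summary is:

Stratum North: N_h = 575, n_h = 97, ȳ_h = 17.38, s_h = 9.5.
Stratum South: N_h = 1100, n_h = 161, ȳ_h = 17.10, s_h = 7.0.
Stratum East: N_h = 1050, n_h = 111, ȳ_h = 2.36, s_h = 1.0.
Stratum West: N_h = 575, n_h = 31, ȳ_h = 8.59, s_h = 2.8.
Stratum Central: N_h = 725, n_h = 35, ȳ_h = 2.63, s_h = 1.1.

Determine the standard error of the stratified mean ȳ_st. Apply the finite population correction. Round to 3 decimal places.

V̂(ȳ_st) = Σ W_h² (1 − n_h/N_h) s_h²/n_h, with W_h = N_h/N and N = 4025:
  stratum North: (575/4025)²·(1 − 97/575)·9.5²/97 = 0.0157848
  stratum South: (1100/4025)²·(1 − 161/1100)·7.0²/161 = 0.0194042
  stratum East: (1050/4025)²·(1 − 111/1050)·1.0²/111 = 0.000548277
  stratum West: (575/4025)²·(1 − 31/575)·2.8²/31 = 0.00488303
  stratum Central: (725/4025)²·(1 − 35/725)·1.1²/35 = 0.00106751
V̂(ȳ_st) = 0.0416879
SE(ȳ_st) = √0.0416879 = 0.204176

SE(ȳ_st) ≈ 0.204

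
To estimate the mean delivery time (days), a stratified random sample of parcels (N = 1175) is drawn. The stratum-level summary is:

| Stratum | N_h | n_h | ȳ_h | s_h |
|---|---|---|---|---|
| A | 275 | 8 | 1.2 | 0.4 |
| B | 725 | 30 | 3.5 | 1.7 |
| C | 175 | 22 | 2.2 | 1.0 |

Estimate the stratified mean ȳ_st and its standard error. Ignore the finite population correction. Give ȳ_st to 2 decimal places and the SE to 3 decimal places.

ȳ_st ≈ 2.77, SE ≈ 0.197

ȳ_st = Σ W_h ȳ_h = (275·1.2 + 725·3.5 + 175·2.2)/1175 = 2.76809
V̂(ȳ_st) = Σ W_h² s_h²/n_h, with W_h = N_h/N and N = 1175:
  stratum A: (275/1175)²·0.4²/8 = 0.00109552
  stratum B: (725/1175)²·1.7²/30 = 0.0366756
  stratum C: (175/1175)²·1.0²/22 = 0.00100827
V̂(ȳ_st) = 0.0387794
SE(ȳ_st) = √0.0387794 = 0.196925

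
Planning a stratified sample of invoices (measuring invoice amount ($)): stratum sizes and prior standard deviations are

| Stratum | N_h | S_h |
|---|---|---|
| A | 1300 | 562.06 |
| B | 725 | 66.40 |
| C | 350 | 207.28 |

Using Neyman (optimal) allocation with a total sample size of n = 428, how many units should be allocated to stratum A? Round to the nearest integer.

Neyman allocation: n_h = n · N_h S_h / Σ N_i S_i, with n = 428.
  stratum A: N_h·S_h = 1300·562.06 = 730678.00
  stratum B: N_h·S_h = 725·66.40 = 48140.00
  stratum C: N_h·S_h = 350·207.28 = 72548.00
Σ N_h S_h = 851366.00
n for stratum A = 428·730678.00/851366.00 = 367.328 → 367

367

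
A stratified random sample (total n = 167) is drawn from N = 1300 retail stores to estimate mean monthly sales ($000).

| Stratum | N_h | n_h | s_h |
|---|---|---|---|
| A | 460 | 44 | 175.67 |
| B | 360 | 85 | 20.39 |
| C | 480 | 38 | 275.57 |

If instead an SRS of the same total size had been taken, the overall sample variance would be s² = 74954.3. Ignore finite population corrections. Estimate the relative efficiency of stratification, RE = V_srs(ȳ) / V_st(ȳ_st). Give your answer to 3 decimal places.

V̂(ȳ_st) = Σ W_h² s_h²/n_h, with W_h = N_h/N and N = 1300:
  stratum A: (460/1300)²·175.67²/44 = 87.8156
  stratum B: (360/1300)²·20.39²/85 = 0.375089
  stratum C: (480/1300)²·275.57²/38 = 272.443
V_st = 360.634
V_srs = s²/n = 74954.3/167 = 448.828
Relative efficiency = V_srs / V_st = 448.828/360.634 = 1.2446

RE ≈ 1.245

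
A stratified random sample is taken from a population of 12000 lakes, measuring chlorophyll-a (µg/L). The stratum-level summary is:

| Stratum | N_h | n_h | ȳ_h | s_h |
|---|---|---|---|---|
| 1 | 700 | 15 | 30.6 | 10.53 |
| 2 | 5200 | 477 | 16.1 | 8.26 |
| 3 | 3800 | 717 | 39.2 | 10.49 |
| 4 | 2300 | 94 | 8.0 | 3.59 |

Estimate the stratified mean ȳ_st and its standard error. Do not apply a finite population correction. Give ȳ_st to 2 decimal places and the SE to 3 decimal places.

ȳ_st = Σ W_h ȳ_h = (700·30.6 + 5200·16.1 + 3800·39.2 + 2300·8.0)/12000 = 22.70833
V̂(ȳ_st) = Σ W_h² s_h²/n_h, with W_h = N_h/N and N = 12000:
  stratum 1: (700/12000)²·10.53²/15 = 0.0251535
  stratum 2: (5200/12000)²·8.26²/477 = 0.0268588
  stratum 3: (3800/12000)²·10.49²/717 = 0.0153899
  stratum 4: (2300/12000)²·3.59²/94 = 0.00503679
V̂(ȳ_st) = 0.072439
SE(ȳ_st) = √0.072439 = 0.269145

ȳ_st ≈ 22.71, SE ≈ 0.269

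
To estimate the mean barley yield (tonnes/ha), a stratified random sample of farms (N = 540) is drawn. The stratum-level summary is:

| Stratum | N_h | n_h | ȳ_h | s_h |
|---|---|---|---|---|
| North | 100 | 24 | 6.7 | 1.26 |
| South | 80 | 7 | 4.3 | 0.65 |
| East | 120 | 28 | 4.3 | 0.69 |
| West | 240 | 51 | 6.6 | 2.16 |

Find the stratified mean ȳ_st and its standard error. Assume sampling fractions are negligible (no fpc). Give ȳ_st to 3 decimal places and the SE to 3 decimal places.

ȳ_st ≈ 5.767, SE ≈ 0.150

ȳ_st = Σ W_h ȳ_h = (100·6.7 + 80·4.3 + 120·4.3 + 240·6.6)/540 = 5.76667
V̂(ȳ_st) = Σ W_h² s_h²/n_h, with W_h = N_h/N and N = 540:
  stratum North: (100/540)²·1.26²/24 = 0.00226852
  stratum South: (80/540)²·0.65²/7 = 0.00132471
  stratum East: (120/540)²·0.69²/28 = 0.000839683
  stratum West: (240/540)²·2.16²/51 = 0.0180706
V̂(ȳ_st) = 0.0225035
SE(ȳ_st) = √0.0225035 = 0.150012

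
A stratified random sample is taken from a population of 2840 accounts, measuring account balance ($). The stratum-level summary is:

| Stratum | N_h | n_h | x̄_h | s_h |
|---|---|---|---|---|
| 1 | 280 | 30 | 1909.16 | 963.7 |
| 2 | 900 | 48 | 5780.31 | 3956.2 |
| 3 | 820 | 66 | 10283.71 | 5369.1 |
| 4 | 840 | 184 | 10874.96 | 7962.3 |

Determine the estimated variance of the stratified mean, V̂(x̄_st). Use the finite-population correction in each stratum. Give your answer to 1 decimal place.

V̂(x̄_st) ≈ 88290.3

V̂(x̄_st) = Σ W_h² (1 − n_h/N_h) s_h²/n_h, with W_h = N_h/N and N = 2840:
  stratum 1: (280/2840)²·(1 − 30/280)·963.7²/30 = 268.673
  stratum 2: (900/2840)²·(1 − 48/900)·3956.2²/48 = 30999.9
  stratum 3: (820/2840)²·(1 − 66/820)·5369.1²/66 = 33481.7
  stratum 4: (840/2840)²·(1 − 184/840)·7962.3²/184 = 23540
V̂(x̄_st) = 88290.3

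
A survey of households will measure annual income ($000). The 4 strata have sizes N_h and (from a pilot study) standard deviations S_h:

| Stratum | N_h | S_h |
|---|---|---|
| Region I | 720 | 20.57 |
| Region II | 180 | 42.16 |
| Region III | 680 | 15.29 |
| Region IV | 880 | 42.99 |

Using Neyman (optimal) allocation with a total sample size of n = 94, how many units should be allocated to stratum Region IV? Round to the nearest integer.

50

Neyman allocation: n_h = n · N_h S_h / Σ N_i S_i, with n = 94.
  stratum Region I: N_h·S_h = 720·20.57 = 14810.40
  stratum Region II: N_h·S_h = 180·42.16 = 7588.80
  stratum Region III: N_h·S_h = 680·15.29 = 10397.20
  stratum Region IV: N_h·S_h = 880·42.99 = 37831.20
Σ N_h S_h = 70627.60
n for stratum Region IV = 94·37831.20/70627.60 = 50.350 → 50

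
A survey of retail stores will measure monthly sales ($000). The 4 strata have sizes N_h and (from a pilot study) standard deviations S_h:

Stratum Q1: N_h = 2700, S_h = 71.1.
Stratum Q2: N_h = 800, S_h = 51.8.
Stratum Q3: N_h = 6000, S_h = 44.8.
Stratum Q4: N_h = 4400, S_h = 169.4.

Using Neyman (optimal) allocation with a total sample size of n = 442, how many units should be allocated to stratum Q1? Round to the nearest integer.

68

Neyman allocation: n_h = n · N_h S_h / Σ N_i S_i, with n = 442.
  stratum Q1: N_h·S_h = 2700·71.1 = 191970.00
  stratum Q2: N_h·S_h = 800·51.8 = 41440.00
  stratum Q3: N_h·S_h = 6000·44.8 = 268800.00
  stratum Q4: N_h·S_h = 4400·169.4 = 745360.00
Σ N_h S_h = 1247570.00
n for stratum Q1 = 442·191970.00/1247570.00 = 68.013 → 68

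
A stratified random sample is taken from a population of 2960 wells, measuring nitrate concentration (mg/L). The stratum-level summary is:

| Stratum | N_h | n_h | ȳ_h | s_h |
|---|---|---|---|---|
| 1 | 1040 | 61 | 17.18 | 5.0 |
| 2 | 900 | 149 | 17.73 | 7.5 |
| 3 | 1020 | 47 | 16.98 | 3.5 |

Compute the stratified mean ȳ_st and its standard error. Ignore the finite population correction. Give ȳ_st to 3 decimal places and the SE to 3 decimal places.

ȳ_st = Σ W_h ȳ_h = (1040·17.18 + 900·17.73 + 1020·16.98)/2960 = 17.27831
V̂(ȳ_st) = Σ W_h² s_h²/n_h, with W_h = N_h/N and N = 2960:
  stratum 1: (1040/2960)²·5.0²/61 = 0.0505933
  stratum 2: (900/2960)²·7.5²/149 = 0.034901
  stratum 3: (1020/2960)²·3.5²/47 = 0.0309496
V̂(ȳ_st) = 0.116444
SE(ȳ_st) = √0.116444 = 0.341239

ȳ_st ≈ 17.278, SE ≈ 0.341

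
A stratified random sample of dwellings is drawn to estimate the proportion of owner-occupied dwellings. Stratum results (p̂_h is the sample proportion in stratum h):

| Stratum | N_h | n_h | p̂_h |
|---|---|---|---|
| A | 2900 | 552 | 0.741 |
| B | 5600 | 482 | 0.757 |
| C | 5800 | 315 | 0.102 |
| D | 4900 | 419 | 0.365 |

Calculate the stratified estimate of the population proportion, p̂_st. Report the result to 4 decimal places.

N = 19200; stratum weights W_h = N_h/N.
p̂_st = Σ W_h p̂_h = (2900·0.741 + 5600·0.757 + 5800·0.102 + 4900·0.365)/19200 = 0.45668

p̂_st ≈ 0.4567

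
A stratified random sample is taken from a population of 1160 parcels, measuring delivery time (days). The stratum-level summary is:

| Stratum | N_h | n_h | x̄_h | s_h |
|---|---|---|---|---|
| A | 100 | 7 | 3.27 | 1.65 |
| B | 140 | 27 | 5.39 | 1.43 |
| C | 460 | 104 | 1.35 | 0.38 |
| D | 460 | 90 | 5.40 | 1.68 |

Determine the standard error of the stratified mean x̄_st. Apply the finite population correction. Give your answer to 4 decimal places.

V̂(x̄_st) = Σ W_h² (1 − n_h/N_h) s_h²/n_h, with W_h = N_h/N and N = 1160:
  stratum A: (100/1160)²·(1 − 7/100)·1.65²/7 = 0.00268805
  stratum B: (140/1160)²·(1 − 27/140)·1.43²/27 = 0.000890428
  stratum C: (460/1160)²·(1 − 104/460)·0.38²/104 = 0.000168976
  stratum D: (460/1160)²·(1 − 90/460)·1.68²/90 = 0.00396661
V̂(x̄_st) = 0.00771406
SE(x̄_st) = √0.00771406 = 0.0878297

SE(x̄_st) ≈ 0.0878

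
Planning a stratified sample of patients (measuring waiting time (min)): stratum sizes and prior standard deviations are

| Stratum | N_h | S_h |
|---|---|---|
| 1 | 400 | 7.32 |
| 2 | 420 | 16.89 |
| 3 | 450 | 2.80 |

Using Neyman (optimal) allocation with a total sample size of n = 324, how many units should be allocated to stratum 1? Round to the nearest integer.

Neyman allocation: n_h = n · N_h S_h / Σ N_i S_i, with n = 324.
  stratum 1: N_h·S_h = 400·7.32 = 2928.00
  stratum 2: N_h·S_h = 420·16.89 = 7093.80
  stratum 3: N_h·S_h = 450·2.80 = 1260.00
Σ N_h S_h = 11281.80
n for stratum 1 = 324·2928.00/11281.80 = 84.089 → 84

84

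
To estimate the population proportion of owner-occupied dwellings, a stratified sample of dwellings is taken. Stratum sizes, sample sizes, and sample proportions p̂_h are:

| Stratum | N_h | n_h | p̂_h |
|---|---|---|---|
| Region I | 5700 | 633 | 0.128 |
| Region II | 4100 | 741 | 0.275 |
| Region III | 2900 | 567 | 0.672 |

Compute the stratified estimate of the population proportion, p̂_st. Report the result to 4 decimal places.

N = 12700; stratum weights W_h = N_h/N.
p̂_st = Σ W_h p̂_h = (5700·0.128 + 4100·0.275 + 2900·0.672)/12700 = 0.29968

p̂_st ≈ 0.2997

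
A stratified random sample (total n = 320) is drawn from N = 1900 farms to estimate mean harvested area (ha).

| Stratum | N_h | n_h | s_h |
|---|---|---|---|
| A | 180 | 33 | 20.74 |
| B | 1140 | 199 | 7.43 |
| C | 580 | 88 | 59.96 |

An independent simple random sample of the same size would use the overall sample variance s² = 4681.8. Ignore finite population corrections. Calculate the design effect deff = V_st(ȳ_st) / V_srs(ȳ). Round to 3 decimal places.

V̂(ȳ_st) = Σ W_h² s_h²/n_h, with W_h = N_h/N and N = 1900:
  stratum A: (180/1900)²·20.74²/33 = 0.116988
  stratum B: (1140/1900)²·7.43²/199 = 0.0998682
  stratum C: (580/1900)²·59.96²/88 = 3.80706
V_st = 4.02391
V_srs = s²/n = 4681.8/320 = 14.6306
deff = V_st / V_srs = 4.02391/14.6306 = 0.2750

deff ≈ 0.275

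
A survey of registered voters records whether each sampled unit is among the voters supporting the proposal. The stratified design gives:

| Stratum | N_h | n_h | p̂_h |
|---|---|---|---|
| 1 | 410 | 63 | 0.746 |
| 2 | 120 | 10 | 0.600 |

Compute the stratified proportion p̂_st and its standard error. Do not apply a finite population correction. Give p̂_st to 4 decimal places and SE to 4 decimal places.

p̂_st ≈ 0.7129, SE ≈ 0.0565

N = 530; stratum weights W_h = N_h/N.
p̂_st = Σ W_h p̂_h = (410·0.746 + 120·0.600)/530 = 0.71294
V̂(p̂_st) = Σ W_h² p̂_h(1−p̂_h)/(n_h−1):
  stratum 1: (410/530)²·0.746·0.254/62 = 0.00182893
  stratum 2: (120/530)²·0.600·0.400/9 = 0.00136703
V̂(p̂_st) = 0.00319596; SE = √V̂ = 0.0565329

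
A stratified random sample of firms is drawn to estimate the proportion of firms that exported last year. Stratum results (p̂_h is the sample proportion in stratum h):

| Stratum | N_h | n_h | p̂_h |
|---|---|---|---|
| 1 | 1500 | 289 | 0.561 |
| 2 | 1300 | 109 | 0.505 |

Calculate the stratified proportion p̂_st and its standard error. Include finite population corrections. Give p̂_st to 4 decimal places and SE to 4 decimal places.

N = 2800; stratum weights W_h = N_h/N.
p̂_st = Σ W_h p̂_h = (1500·0.561 + 1300·0.505)/2800 = 0.53500
V̂(p̂_st) = Σ W_h² (1 − n_h/N_h) p̂_h(1−p̂_h)/(n_h−1):
  stratum 1: (1500/2800)²·(1 − 289/1500)·0.561·0.439/288 = 0.000198132
  stratum 2: (1300/2800)²·(1 − 109/1300)·0.505·0.495/108 = 0.000457101
V̂(p̂_st) = 0.000655233; SE = √V̂ = 0.0255975

p̂_st ≈ 0.5350, SE ≈ 0.0256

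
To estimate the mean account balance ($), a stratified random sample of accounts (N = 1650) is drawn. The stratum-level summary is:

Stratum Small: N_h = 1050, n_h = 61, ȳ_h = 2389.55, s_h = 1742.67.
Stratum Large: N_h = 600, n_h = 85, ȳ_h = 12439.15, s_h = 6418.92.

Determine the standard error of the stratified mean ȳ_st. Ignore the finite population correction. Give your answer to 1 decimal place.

SE(ȳ_st) ≈ 290.3

V̂(ȳ_st) = Σ W_h² s_h²/n_h, with W_h = N_h/N and N = 1650:
  stratum Small: (1050/1650)²·1742.67²/61 = 20161
  stratum Large: (600/1650)²·6418.92²/85 = 64097.3
V̂(ȳ_st) = 84258.2
SE(ȳ_st) = √84258.2 = 290.273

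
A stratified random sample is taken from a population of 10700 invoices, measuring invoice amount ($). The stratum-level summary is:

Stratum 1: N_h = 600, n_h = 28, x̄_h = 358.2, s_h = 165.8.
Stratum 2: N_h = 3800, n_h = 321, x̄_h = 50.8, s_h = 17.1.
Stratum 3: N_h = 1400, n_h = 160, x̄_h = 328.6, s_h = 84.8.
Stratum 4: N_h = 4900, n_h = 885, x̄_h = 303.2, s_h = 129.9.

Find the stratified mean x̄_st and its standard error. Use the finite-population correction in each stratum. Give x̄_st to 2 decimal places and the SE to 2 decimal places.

x̄_st ≈ 219.97, SE ≈ 2.65

x̄_st = Σ W_h x̄_h = (600·358.2 + 3800·50.8 + 1400·328.6 + 4900·303.2)/10700 = 219.97009
V̂(x̄_st) = Σ W_h² (1 − n_h/N_h) s_h²/n_h, with W_h = N_h/N and N = 10700:
  stratum 1: (600/10700)²·(1 − 28/600)·165.8²/28 = 2.943
  stratum 2: (3800/10700)²·(1 − 321/3800)·17.1²/321 = 0.105186
  stratum 3: (1400/10700)²·(1 − 160/1400)·84.8²/160 = 0.681481
  stratum 4: (4900/10700)²·(1 − 885/4900)·129.9²/885 = 3.27634
V̂(x̄_st) = 7.00601
SE(x̄_st) = √7.00601 = 2.64689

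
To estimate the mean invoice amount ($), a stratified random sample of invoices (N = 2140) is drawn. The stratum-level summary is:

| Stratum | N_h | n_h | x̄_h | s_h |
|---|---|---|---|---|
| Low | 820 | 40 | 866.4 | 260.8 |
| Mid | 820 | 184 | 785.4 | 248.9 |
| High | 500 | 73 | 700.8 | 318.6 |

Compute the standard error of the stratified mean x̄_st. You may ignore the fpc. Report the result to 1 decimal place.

V̂(x̄_st) = Σ W_h² s_h²/n_h, with W_h = N_h/N and N = 2140:
  stratum Low: (820/2140)²·260.8²/40 = 249.664
  stratum Mid: (820/2140)²·248.9²/184 = 49.4347
  stratum High: (500/2140)²·318.6²/73 = 75.9069
V̂(x̄_st) = 375.005
SE(x̄_st) = √375.005 = 19.3651

SE(x̄_st) ≈ 19.4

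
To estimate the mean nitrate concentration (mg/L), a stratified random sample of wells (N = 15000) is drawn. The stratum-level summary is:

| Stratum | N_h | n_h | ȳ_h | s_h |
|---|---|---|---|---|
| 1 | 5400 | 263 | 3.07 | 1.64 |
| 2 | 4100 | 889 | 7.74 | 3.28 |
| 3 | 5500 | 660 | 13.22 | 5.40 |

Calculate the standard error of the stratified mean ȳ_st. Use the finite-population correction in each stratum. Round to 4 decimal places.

SE(ȳ_st) ≈ 0.0848

V̂(ȳ_st) = Σ W_h² (1 − n_h/N_h) s_h²/n_h, with W_h = N_h/N and N = 15000:
  stratum 1: (5400/15000)²·(1 − 263/5400)·1.64²/263 = 0.00126082
  stratum 2: (4100/15000)²·(1 − 889/4100)·3.28²/889 = 0.000708089
  stratum 3: (5500/15000)²·(1 − 660/5500)·5.40²/660 = 0.0052272
V̂(ȳ_st) = 0.00719611
SE(ȳ_st) = √0.00719611 = 0.0848299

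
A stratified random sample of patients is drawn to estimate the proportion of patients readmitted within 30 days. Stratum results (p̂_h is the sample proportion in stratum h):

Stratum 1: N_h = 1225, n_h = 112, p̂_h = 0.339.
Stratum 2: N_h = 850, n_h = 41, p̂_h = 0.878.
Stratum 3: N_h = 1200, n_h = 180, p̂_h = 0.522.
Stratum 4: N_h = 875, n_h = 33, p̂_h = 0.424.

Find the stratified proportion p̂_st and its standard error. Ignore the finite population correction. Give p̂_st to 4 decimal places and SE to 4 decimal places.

N = 4150; stratum weights W_h = N_h/N.
p̂_st = Σ W_h p̂_h = (1225·0.339 + 850·0.878 + 1200·0.522 + 875·0.424)/4150 = 0.52023
V̂(p̂_st) = Σ W_h² p̂_h(1−p̂_h)/(n_h−1):
  stratum 1: (1225/4150)²·0.339·0.661/111 = 0.000175895
  stratum 2: (850/4150)²·0.878·0.122/40 = 0.00011234
  stratum 3: (1200/4150)²·0.522·0.478/179 = 0.00011655
  stratum 4: (875/4150)²·0.424·0.576/32 = 0.00033928
V̂(p̂_st) = 0.000744066; SE = √V̂ = 0.0272776

p̂_st ≈ 0.5202, SE ≈ 0.0273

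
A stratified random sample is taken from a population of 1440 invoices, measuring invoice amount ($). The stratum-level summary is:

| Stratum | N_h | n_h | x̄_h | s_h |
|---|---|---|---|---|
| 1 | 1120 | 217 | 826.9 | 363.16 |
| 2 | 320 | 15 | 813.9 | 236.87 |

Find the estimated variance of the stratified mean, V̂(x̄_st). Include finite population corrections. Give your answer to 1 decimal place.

V̂(x̄_st) ≈ 472.5

V̂(x̄_st) = Σ W_h² (1 − n_h/N_h) s_h²/n_h, with W_h = N_h/N and N = 1440:
  stratum 1: (1120/1440)²·(1 − 217/1120)·363.16²/217 = 296.427
  stratum 2: (320/1440)²·(1 − 15/320)·236.87²/15 = 176.057
V̂(x̄_st) = 472.484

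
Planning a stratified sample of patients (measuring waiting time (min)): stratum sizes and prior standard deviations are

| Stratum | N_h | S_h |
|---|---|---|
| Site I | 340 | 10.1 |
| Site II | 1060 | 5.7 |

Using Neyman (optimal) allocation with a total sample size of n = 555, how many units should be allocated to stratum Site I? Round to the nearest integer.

Neyman allocation: n_h = n · N_h S_h / Σ N_i S_i, with n = 555.
  stratum Site I: N_h·S_h = 340·10.1 = 3434.00
  stratum Site II: N_h·S_h = 1060·5.7 = 6042.00
Σ N_h S_h = 9476.00
n for stratum Site I = 555·3434.00/9476.00 = 201.126 → 201

201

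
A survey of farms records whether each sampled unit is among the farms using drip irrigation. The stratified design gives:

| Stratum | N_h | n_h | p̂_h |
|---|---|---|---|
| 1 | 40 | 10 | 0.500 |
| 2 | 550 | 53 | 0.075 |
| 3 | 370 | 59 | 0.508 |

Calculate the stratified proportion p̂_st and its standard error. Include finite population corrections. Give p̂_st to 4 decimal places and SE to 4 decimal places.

N = 960; stratum weights W_h = N_h/N.
p̂_st = Σ W_h p̂_h = (40·0.500 + 550·0.075 + 370·0.508)/960 = 0.25959
V̂(p̂_st) = Σ W_h² (1 − n_h/N_h) p̂_h(1−p̂_h)/(n_h−1):
  stratum 1: (40/960)²·(1 − 10/40)·0.500·0.500/9 = 3.6169e-05
  stratum 2: (550/960)²·(1 − 53/550)·0.075·0.925/52 = 0.000395709
  stratum 3: (370/960)²·(1 − 59/370)·0.508·0.492/58 = 0.000538047
V̂(p̂_st) = 0.000969926; SE = √V̂ = 0.0311436

p̂_st ≈ 0.2596, SE ≈ 0.0311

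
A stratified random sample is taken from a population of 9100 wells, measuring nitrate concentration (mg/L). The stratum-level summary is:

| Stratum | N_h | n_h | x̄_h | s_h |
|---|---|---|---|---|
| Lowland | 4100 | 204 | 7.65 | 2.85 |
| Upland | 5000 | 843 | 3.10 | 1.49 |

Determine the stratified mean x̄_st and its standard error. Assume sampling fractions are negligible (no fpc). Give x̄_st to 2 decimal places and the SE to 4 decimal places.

x̄_st ≈ 5.15, SE ≈ 0.0942

x̄_st = Σ W_h x̄_h = (4100·7.65 + 5000·3.10)/9100 = 5.15000
V̂(x̄_st) = Σ W_h² s_h²/n_h, with W_h = N_h/N and N = 9100:
  stratum Lowland: (4100/9100)²·2.85²/204 = 0.00808248
  stratum Upland: (5000/9100)²·1.49²/843 = 0.000795064
V̂(x̄_st) = 0.00887754
SE(x̄_st) = √0.00887754 = 0.0942207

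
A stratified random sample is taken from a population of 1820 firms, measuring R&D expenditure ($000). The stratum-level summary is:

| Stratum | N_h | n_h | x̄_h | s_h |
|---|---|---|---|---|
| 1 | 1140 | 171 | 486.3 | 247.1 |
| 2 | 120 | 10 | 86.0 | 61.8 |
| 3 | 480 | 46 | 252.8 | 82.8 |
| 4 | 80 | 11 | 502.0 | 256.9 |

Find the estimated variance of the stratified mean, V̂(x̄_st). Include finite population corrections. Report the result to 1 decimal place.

V̂(x̄_st) = Σ W_h² (1 − n_h/N_h) s_h²/n_h, with W_h = N_h/N and N = 1820:
  stratum 1: (1140/1820)²·(1 − 171/1140)·247.1²/171 = 119.079
  stratum 2: (120/1820)²·(1 − 10/120)·61.8²/10 = 1.52198
  stratum 3: (480/1820)²·(1 − 46/480)·82.8²/46 = 9.37327
  stratum 4: (80/1820)²·(1 − 11/80)·256.9²/11 = 9.99843
V̂(x̄_st) = 139.973

V̂(x̄_st) ≈ 140.0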